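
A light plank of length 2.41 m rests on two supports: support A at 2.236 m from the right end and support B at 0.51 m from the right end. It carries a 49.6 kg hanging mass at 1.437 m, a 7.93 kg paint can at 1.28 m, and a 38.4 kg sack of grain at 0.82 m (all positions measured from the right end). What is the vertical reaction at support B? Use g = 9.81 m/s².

R_B ≈ 577 N

Sum moments about support A (its reaction then has zero moment arm).
Hanging mass: 49.6 × 9.81 = 486.6 N down at 1.437 m → arm 0.799 m, τ = 486.6 × 0.799 = 388.8 N·m clockwise.
Paint can: 7.93 × 9.81 = 77.79 N down at 1.28 m → arm 0.956 m, τ = 77.79 × 0.956 = 74.37 N·m clockwise.
Sack of grain: 38.4 × 9.81 = 376.7 N down at 0.82 m → arm 1.416 m, τ = 376.7 × 1.416 = 533.4 N·m clockwise.
Net load moment about support A = 996.6 N·m clockwise.
Reaction R at support B is upward at 0.51 m, arm 1.726 m → moment R × 1.726 counterclockwise.
Στ = 0 ⇒ R × 1.726 = 996.6 ⇒ R = 577 N.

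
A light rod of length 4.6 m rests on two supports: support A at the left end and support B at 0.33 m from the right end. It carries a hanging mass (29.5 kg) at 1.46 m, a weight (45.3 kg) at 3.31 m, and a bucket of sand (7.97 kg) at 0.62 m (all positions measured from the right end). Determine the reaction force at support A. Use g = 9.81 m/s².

R_A ≈ 392 N

Take moments about support B.
Hanging mass: 29.5 × 9.81 = 289.4 N down at 1.46 m → arm 1.13 m, τ = 289.4 × 1.13 = 327 N·m counterclockwise.
Weight: 45.3 × 9.81 = 444.4 N down at 3.31 m → arm 2.98 m, τ = 444.4 × 2.98 = 1324 N·m counterclockwise.
Bucket of sand: 7.97 × 9.81 = 78.19 N down at 0.62 m → arm 0.29 m, τ = 78.19 × 0.29 = 22.68 N·m counterclockwise.
Net load moment about support B = 1674 N·m counterclockwise.
Reaction R at support A is upward at 4.6 m, arm 4.27 m → moment R × 4.27 clockwise.
Balancing moments: R × 4.27 = 1674, giving R = 392 N.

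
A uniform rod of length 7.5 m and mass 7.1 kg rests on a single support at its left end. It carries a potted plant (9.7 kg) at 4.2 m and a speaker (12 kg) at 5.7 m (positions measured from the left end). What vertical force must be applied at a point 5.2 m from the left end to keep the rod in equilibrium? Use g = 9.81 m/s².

Taking torques about the left end:
Beam weight: 7.1 × 9.81 = 69.65 N down at 3.75 m → arm 3.75 m, τ = 69.65 × 3.75 = 261.2 N·m clockwise.
Potted plant: 9.7 × 9.81 = 95.16 N down at 4.2 m → arm 4.2 m, τ = 95.16 × 4.2 = 399.7 N·m clockwise.
Speaker: 12 × 9.81 = 117.7 N down at 5.7 m → arm 5.7 m, τ = 117.7 × 5.7 = 670.9 N·m clockwise.
Net moment of the loads = 1332 N·m clockwise.
The upward force F acts at a point 5.2 m from the left end, arm 5.2 m, giving F × 5.2 counterclockwise.
Balancing moments: F × 5.2 = 1332, giving F = 1332 / 5.2 = 256 N.

F ≈ 256 N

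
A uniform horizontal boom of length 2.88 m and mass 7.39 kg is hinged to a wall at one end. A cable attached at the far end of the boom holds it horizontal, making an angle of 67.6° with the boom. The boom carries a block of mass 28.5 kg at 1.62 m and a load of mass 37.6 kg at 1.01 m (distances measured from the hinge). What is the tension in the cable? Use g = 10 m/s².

T ≈ 356 N

Take moments about the hinge.
Beam weight: 7.39 × 10 = 73.9 N down at 1.44 m → arm 1.44 m, τ = 73.9 × 1.44 = 106.4 N·m clockwise.
Block: 28.5 × 10 = 285 N down at 1.62 m → arm 1.62 m, τ = 285 × 1.62 = 461.7 N·m clockwise.
Load: 37.6 × 10 = 376 N down at 1.01 m → arm 1.01 m, τ = 376 × 1.01 = 379.8 N·m clockwise.
Total clockwise load moment = 947.9 N·m.
The cable tension T acts at 2.88 m; only its component perpendicular to the boom, T sinθ, produces torque. sin 67.6° = 0.9245.
For rotational equilibrium, T × 2.88 × 0.9245 = 947.9, so T = 947.9 / 2.663 = 356 N.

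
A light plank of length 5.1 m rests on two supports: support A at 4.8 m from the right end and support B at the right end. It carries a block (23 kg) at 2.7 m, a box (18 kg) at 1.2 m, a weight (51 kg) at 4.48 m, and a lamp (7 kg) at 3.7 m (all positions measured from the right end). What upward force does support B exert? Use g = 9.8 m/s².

Choose support A as the axis so its reaction then has zero moment arm.
Block: 23 × 9.8 = 225.4 N down at 2.7 m → arm 2.1 m, τ = 225.4 × 2.1 = 473.3 N·m clockwise.
Box: 18 × 9.8 = 176.4 N down at 1.2 m → arm 3.6 m, τ = 176.4 × 3.6 = 635 N·m clockwise.
Weight: 51 × 9.8 = 499.8 N down at 4.48 m → arm 0.32 m, τ = 499.8 × 0.32 = 159.9 N·m clockwise.
Lamp: 7 × 9.8 = 68.6 N down at 3.7 m → arm 1.1 m, τ = 68.6 × 1.1 = 75.46 N·m clockwise.
Net load moment about support A = 1344 N·m clockwise.
Reaction R at support B is upward at 0 m, arm 4.8 m → moment R × 4.8 counterclockwise.
Setting net torque to zero: R × 4.8 = 1344 → R = 280 N.

R_B ≈ 280 N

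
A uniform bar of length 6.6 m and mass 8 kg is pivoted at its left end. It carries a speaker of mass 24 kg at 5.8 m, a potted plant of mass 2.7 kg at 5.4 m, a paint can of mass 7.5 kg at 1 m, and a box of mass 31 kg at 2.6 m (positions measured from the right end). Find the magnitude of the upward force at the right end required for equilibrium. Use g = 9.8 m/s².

Sum moments about the left end (the unknown pivot reaction has zero arm there).
Beam weight: 8 × 9.8 = 78.4 N down at 3.3 m → arm 3.3 m, τ = 78.4 × 3.3 = 258.7 N·m clockwise.
Speaker: 24 × 9.8 = 235.2 N down at 5.8 m → arm 0.8 m, τ = 235.2 × 0.8 = 188.2 N·m clockwise.
Potted plant: 2.7 × 9.8 = 26.46 N down at 5.4 m → arm 1.2 m, τ = 26.46 × 1.2 = 31.75 N·m clockwise.
Paint can: 7.5 × 9.8 = 73.5 N down at 1 m → arm 5.6 m, τ = 73.5 × 5.6 = 411.6 N·m clockwise.
Box: 31 × 9.8 = 303.8 N down at 2.6 m → arm 4 m, τ = 303.8 × 4 = 1215 N·m clockwise.
Net moment of the loads = 2105 N·m clockwise.
The upward force F acts at the right end, arm 6.6 m, giving F × 6.6 counterclockwise.
Στ = 0 ⇒ F × 6.6 = 2105 ⇒ F = 2105 / 6.6 = 319 N.

F ≈ 319 N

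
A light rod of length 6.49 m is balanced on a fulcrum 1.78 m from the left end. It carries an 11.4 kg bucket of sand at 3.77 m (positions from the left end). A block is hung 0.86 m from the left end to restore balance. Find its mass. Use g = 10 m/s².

Taking torques about the fulcrum (at 1.78 m from the left end):
Bucket of sand: 11.4 × 10 = 114 N down at 3.77 m → arm 1.99 m, τ = 114 × 1.99 = 226.9 N·m clockwise.
Net moment of known loads = 226.9 N·m clockwise.
An unknown mass m at 0.86 m has arm 0.92 m; its moment is m·g·0.92 counterclockwise.
For rotational equilibrium, m × 10 × 0.92 = 226.9, so m = 226.9 / (10 × 0.92) = 24.7 kg.

m ≈ 24.7 kg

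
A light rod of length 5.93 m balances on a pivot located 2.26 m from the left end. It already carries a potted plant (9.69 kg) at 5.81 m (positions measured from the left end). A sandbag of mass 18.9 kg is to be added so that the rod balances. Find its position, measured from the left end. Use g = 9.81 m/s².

x ≈ 0.44 m from the left end

Choose the pivot (at 2.26 m from the left end) as the axis so the support reaction has zero arm there.
Potted plant: 9.69 × 9.81 = 95.06 N down at 5.81 m → arm 3.55 m, τ = 95.06 × 3.55 = 337.5 N·m clockwise.
Net moment of existing loads = 337.5 N·m clockwise.
The sandbag weighs 18.9 × 9.81 = 185.4 N and must supply an equal counterclockwise moment, so its lever arm about the pivot is 337.5 / 185.4 = 1.82 m.
That puts it at 2.26 − 1.82 = 0.44 m from the left end.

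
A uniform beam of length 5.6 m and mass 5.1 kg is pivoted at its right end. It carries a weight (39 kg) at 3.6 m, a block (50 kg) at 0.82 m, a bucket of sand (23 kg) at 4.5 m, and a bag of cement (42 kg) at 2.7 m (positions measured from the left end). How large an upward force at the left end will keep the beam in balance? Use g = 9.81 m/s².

Taking torques about the right end:
Beam weight: 5.1 × 9.81 = 50.03 N down at 2.8 m → arm 2.8 m, τ = 50.03 × 2.8 = 140.1 N·m counterclockwise.
Weight: 39 × 9.81 = 382.6 N down at 3.6 m → arm 2 m, τ = 382.6 × 2 = 765.2 N·m counterclockwise.
Block: 50 × 9.81 = 490.5 N down at 0.82 m → arm 4.78 m, τ = 490.5 × 4.78 = 2345 N·m counterclockwise.
Bucket of sand: 23 × 9.81 = 225.6 N down at 4.5 m → arm 1.1 m, τ = 225.6 × 1.1 = 248.2 N·m counterclockwise.
Bag of cement: 42 × 9.81 = 412 N down at 2.7 m → arm 2.9 m, τ = 412 × 2.9 = 1195 N·m counterclockwise.
Net moment of the loads = 4694 N·m counterclockwise.
The upward force F acts at the left end, arm 5.6 m, giving F × 5.6 clockwise.
Στ = 0 ⇒ F × 5.6 = 4694 ⇒ F = 4694 / 5.6 = 838 N.

F ≈ 838 N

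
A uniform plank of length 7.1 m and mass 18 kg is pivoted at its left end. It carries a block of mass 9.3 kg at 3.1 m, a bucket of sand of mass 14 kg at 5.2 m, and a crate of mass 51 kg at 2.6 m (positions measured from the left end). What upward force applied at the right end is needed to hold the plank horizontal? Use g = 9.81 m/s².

F ≈ 412 N

About the left end:
Beam weight: 18 × 9.81 = 176.6 N down at 3.55 m → arm 3.55 m, τ = 176.6 × 3.55 = 626.9 N·m clockwise.
Block: 9.3 × 9.81 = 91.23 N down at 3.1 m → arm 3.1 m, τ = 91.23 × 3.1 = 282.8 N·m clockwise.
Bucket of sand: 14 × 9.81 = 137.3 N down at 5.2 m → arm 5.2 m, τ = 137.3 × 5.2 = 714 N·m clockwise.
Crate: 51 × 9.81 = 500.3 N down at 2.6 m → arm 2.6 m, τ = 500.3 × 2.6 = 1301 N·m clockwise.
Net moment of the loads = 2925 N·m clockwise.
The upward force F acts at the right end, arm 7.1 m, giving F × 7.1 counterclockwise.
Στ = 0 ⇒ F × 7.1 = 2925 ⇒ F = 2925 / 7.1 = 412 N.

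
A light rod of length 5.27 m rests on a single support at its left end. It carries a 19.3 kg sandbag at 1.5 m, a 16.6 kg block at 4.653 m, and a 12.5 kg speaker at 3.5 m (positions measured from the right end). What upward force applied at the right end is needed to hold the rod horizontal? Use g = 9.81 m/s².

Sum moments about the left end (the unknown pivot reaction has zero arm there).
Sandbag: 19.3 × 9.81 = 189.3 N down at 1.5 m → arm 3.77 m, τ = 189.3 × 3.77 = 713.7 N·m clockwise.
Block: 16.6 × 9.81 = 162.8 N down at 4.653 m → arm 0.617 m, τ = 162.8 × 0.617 = 100.4 N·m clockwise.
Speaker: 12.5 × 9.81 = 122.6 N down at 3.5 m → arm 1.77 m, τ = 122.6 × 1.77 = 217 N·m clockwise.
Net moment of the loads = 1031 N·m clockwise.
The upward force F acts at the right end, arm 5.27 m, giving F × 5.27 counterclockwise.
For rotational equilibrium, F × 5.27 = 1031, so F = 1031 / 5.27 = 196 N.

F ≈ 196 N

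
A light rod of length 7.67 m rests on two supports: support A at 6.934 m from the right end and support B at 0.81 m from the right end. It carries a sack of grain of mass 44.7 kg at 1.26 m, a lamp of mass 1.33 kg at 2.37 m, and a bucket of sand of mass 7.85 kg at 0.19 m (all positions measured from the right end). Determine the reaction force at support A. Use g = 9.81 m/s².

Sum moments about support B (its reaction then has zero moment arm).
Sack of grain: 44.7 × 9.81 = 438.5 N down at 1.26 m → arm 0.45 m, τ = 438.5 × 0.45 = 197.3 N·m counterclockwise.
Lamp: 1.33 × 9.81 = 13.05 N down at 2.37 m → arm 1.56 m, τ = 13.05 × 1.56 = 20.36 N·m counterclockwise.
Bucket of sand: 7.85 × 9.81 = 77.01 N down at 0.19 m → arm 0.62 m, τ = 77.01 × 0.62 = 47.75 N·m clockwise.
Net load moment about support B = 169.9 N·m counterclockwise.
Reaction R at support A is upward at 6.934 m, arm 6.124 m → moment R × 6.124 clockwise.
Setting net torque to zero: R × 6.124 = 169.9 → R = 27.7 N.

R_A ≈ 27.7 N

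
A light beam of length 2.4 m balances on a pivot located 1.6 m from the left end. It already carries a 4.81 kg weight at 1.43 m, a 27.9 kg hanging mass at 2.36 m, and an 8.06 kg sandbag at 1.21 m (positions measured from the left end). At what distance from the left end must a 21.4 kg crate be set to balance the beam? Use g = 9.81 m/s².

x ≈ 0.794 m from the left end

Choose the pivot (at 1.6 m from the left end) as the axis so the support reaction has zero arm there.
Weight: 4.81 × 9.81 = 47.19 N down at 1.43 m → arm 0.17 m, τ = 47.19 × 0.17 = 8.022 N·m counterclockwise.
Hanging mass: 27.9 × 9.81 = 273.7 N down at 2.36 m → arm 0.76 m, τ = 273.7 × 0.76 = 208 N·m clockwise.
Sandbag: 8.06 × 9.81 = 79.07 N down at 1.21 m → arm 0.39 m, τ = 79.07 × 0.39 = 30.84 N·m counterclockwise.
Net moment of existing loads = 169.1 N·m clockwise.
The crate weighs 21.4 × 9.81 = 209.9 N and must supply an equal counterclockwise moment, so its lever arm about the pivot is 169.1 / 209.9 = 0.806 m.
That puts it at 1.6 − 0.806 = 0.794 m from the left end.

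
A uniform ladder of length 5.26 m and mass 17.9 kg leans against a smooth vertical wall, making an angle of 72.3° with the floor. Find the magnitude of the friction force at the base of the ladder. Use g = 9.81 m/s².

f ≈ 28 N

Taking torques about the foot of the ladder:
Ladder weight 17.9×9.81 = 175.6 N acts at 2.63 m along the ladder; its horizontal arm is 2.63·cos72.3° = 0.7996 m → τ = 140.4 N·m clockwise.
Wall normal N acts horizontally at the top; its moment arm is the height L sinθ = 5.26·sin72.3° = 5.011 m, counterclockwise.
Στ = 0 ⇒ N × 5.011 = 140.4 ⇒ N = 28 N.
ΣFx = 0: friction at the foot balances the wall's push, so f = N_wall = 28 N.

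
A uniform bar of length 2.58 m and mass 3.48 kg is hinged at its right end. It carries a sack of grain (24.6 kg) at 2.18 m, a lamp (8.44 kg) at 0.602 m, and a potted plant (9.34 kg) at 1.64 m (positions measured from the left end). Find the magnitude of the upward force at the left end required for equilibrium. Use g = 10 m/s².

F ≈ 154 N

Taking torques about the right end:
Beam weight: 3.48 × 10 = 34.8 N down at 1.29 m → arm 1.29 m, τ = 34.8 × 1.29 = 44.89 N·m counterclockwise.
Sack of grain: 24.6 × 10 = 246 N down at 2.18 m → arm 0.4 m, τ = 246 × 0.4 = 98.4 N·m counterclockwise.
Lamp: 8.44 × 10 = 84.4 N down at 0.602 m → arm 1.978 m, τ = 84.4 × 1.978 = 166.9 N·m counterclockwise.
Potted plant: 9.34 × 10 = 93.4 N down at 1.64 m → arm 0.94 m, τ = 93.4 × 0.94 = 87.8 N·m counterclockwise.
Net moment of the loads = 398 N·m counterclockwise.
The upward force F acts at the left end, arm 2.58 m, giving F × 2.58 clockwise.
Balancing moments: F × 2.58 = 398, giving F = 398 / 2.58 = 154 N.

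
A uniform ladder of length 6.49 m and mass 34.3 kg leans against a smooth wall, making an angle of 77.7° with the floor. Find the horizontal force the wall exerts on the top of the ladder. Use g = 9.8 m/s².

Taking torques about the foot of the ladder:
Ladder weight 34.3×9.8 = 336.1 N acts at 3.245 m along the ladder; its horizontal arm is 3.245·cos77.7° = 0.6913 m → τ = 232.3 N·m clockwise.
Wall normal N acts horizontally at the top; its moment arm is the height L sinθ = 6.49·sin77.7° = 6.341 m, counterclockwise.
For rotational equilibrium, N × 6.341 = 232.3, so N = 36.6 N.

N_wall ≈ 36.6 N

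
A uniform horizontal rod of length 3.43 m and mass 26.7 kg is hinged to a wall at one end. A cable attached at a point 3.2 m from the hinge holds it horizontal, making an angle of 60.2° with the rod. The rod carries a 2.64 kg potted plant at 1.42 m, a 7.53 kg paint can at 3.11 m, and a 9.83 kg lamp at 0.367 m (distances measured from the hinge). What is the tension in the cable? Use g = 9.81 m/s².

T ≈ 270 N

Choose the hinge as the axis so the unknown hinge reaction has zero arm there.
Beam weight: 26.7 × 9.81 = 261.9 N down at 1.715 m → arm 1.715 m, τ = 261.9 × 1.715 = 449.2 N·m clockwise.
Potted plant: 2.64 × 9.81 = 25.9 N down at 1.42 m → arm 1.42 m, τ = 25.9 × 1.42 = 36.78 N·m clockwise.
Paint can: 7.53 × 9.81 = 73.87 N down at 3.11 m → arm 3.11 m, τ = 73.87 × 3.11 = 229.7 N·m clockwise.
Lamp: 9.83 × 9.81 = 96.43 N down at 0.367 m → arm 0.367 m, τ = 96.43 × 0.367 = 35.39 N·m clockwise.
Total clockwise load moment = 751.1 N·m.
The cable tension T acts at 3.2 m; only its component perpendicular to the rod, T sinθ, produces torque. sin 60.2° = 0.8678.
Στ = 0 ⇒ T × 3.2 × 0.8678 = 751.1 ⇒ T = 751.1 / 2.777 = 270 N.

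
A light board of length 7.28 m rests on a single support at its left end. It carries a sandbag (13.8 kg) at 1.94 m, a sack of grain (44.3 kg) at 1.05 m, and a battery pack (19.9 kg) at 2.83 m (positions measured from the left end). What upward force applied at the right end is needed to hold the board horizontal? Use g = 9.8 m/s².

Taking torques about the left end:
Sandbag: 13.8 × 9.8 = 135.2 N down at 1.94 m → arm 1.94 m, τ = 135.2 × 1.94 = 262.3 N·m clockwise.
Sack of grain: 44.3 × 9.8 = 434.1 N down at 1.05 m → arm 1.05 m, τ = 434.1 × 1.05 = 455.8 N·m clockwise.
Battery pack: 19.9 × 9.8 = 195 N down at 2.83 m → arm 2.83 m, τ = 195 × 2.83 = 551.9 N·m clockwise.
Net moment of the loads = 1270 N·m clockwise.
The upward force F acts at the right end, arm 7.28 m, giving F × 7.28 counterclockwise.
Στ = 0 ⇒ F × 7.28 = 1270 ⇒ F = 1270 / 7.28 = 174 N.

F ≈ 174 N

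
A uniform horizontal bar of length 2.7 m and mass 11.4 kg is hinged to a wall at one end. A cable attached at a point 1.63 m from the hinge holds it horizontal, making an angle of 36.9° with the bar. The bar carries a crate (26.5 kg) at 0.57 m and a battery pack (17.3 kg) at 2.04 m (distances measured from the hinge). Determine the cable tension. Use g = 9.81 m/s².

T ≈ 659 N

Taking torques about the hinge:
Beam weight: 11.4 × 9.81 = 111.8 N down at 1.35 m → arm 1.35 m, τ = 111.8 × 1.35 = 150.9 N·m clockwise.
Crate: 26.5 × 9.81 = 260 N down at 0.57 m → arm 0.57 m, τ = 260 × 0.57 = 148.2 N·m clockwise.
Battery pack: 17.3 × 9.81 = 169.7 N down at 2.04 m → arm 2.04 m, τ = 169.7 × 2.04 = 346.2 N·m clockwise.
Total clockwise load moment = 645.3 N·m.
The cable tension T acts at 1.63 m; only its component perpendicular to the bar, T sinθ, produces torque. sin 36.9° = 0.6004.
For rotational equilibrium, T × 1.63 × 0.6004 = 645.3, so T = 645.3 / 0.9787 = 659 N.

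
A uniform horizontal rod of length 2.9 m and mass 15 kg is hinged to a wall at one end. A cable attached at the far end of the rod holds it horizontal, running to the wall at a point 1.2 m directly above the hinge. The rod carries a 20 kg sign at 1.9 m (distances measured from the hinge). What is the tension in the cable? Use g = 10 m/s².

Choose the hinge as the axis so the unknown hinge reaction has zero arm there.
Beam weight: 15 × 10 = 150 N down at 1.45 m → arm 1.45 m, τ = 150 × 1.45 = 217.5 N·m clockwise.
Sign: 20 × 10 = 200 N down at 1.9 m → arm 1.9 m, τ = 200 × 1.9 = 380 N·m clockwise.
Total clockwise load moment = 597.5 N·m.
The cable tension T acts at 2.9 m; only its component perpendicular to the rod, T sinθ, produces torque. sinθ = h/√(h²+d²) = 1.2/√(1.2²+2.9²) = 0.3824.
Balancing moments: T × 2.9 × 0.3824 = 597.5, giving T = 597.5 / 1.109 = 539 N.

T ≈ 539 N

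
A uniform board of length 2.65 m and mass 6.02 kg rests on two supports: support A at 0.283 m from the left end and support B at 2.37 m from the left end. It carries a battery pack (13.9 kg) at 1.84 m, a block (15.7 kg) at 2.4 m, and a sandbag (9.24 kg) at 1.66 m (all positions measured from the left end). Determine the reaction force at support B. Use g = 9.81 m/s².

R_B ≈ 347 N

About support A:
Beam weight: 6.02 × 9.81 = 59.06 N down at 1.325 m → arm 1.042 m, τ = 59.06 × 1.042 = 61.54 N·m clockwise.
Battery pack: 13.9 × 9.81 = 136.4 N down at 1.84 m → arm 1.557 m, τ = 136.4 × 1.557 = 212.4 N·m clockwise.
Block: 15.7 × 9.81 = 154 N down at 2.4 m → arm 2.117 m, τ = 154 × 2.117 = 326 N·m clockwise.
Sandbag: 9.24 × 9.81 = 90.64 N down at 1.66 m → arm 1.377 m, τ = 90.64 × 1.377 = 124.8 N·m clockwise.
Net load moment about support A = 724.7 N·m clockwise.
Reaction R at support B is upward at 2.37 m, arm 2.087 m → moment R × 2.087 counterclockwise.
Στ = 0 ⇒ R × 2.087 = 724.7 ⇒ R = 347 N.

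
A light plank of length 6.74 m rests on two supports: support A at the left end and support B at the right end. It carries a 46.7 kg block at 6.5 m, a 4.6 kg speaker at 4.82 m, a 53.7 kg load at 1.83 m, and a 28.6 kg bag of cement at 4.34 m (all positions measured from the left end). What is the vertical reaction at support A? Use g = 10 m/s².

Sum moments about support B (its reaction then has zero moment arm).
Block: 46.7 × 10 = 467 N down at 6.5 m → arm 0.24 m, τ = 467 × 0.24 = 112.1 N·m counterclockwise.
Speaker: 4.6 × 10 = 46 N down at 4.82 m → arm 1.92 m, τ = 46 × 1.92 = 88.32 N·m counterclockwise.
Load: 53.7 × 10 = 537 N down at 1.83 m → arm 4.91 m, τ = 537 × 4.91 = 2637 N·m counterclockwise.
Bag of cement: 28.6 × 10 = 286 N down at 4.34 m → arm 2.4 m, τ = 286 × 2.4 = 686.4 N·m counterclockwise.
Net load moment about support B = 3524 N·m counterclockwise.
Reaction R at support A is upward at 0 m, arm 6.74 m → moment R × 6.74 clockwise.
Balancing moments: R × 6.74 = 3524, giving R = 523 N.

R_A ≈ 523 N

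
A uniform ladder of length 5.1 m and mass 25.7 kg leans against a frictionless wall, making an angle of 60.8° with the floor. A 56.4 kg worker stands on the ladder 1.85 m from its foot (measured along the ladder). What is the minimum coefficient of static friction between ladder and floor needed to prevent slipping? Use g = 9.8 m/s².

Taking torques about the foot of the ladder:
Ladder weight 25.7×9.8 = 251.9 N acts at 2.55 m along the ladder; its horizontal arm is 2.55·cos60.8° = 1.244 m → τ = 313.4 N·m clockwise.
Worker: 56.4×9.8 = 552.7 N at 1.85 m → arm 0.9025 m → τ = 498.8 N·m clockwise.
Wall normal N acts horizontally at the top; its moment arm is the height L sinθ = 5.1·sin60.8° = 4.452 m, counterclockwise.
Στ = 0 ⇒ N × 4.452 = 812.2 ⇒ N = 182.4 N.
ΣFx = 0 ⇒ f = N_wall = 182.4 N. ΣFy = 0 ⇒ N_floor = 804.6 N.
μ_min = f / N_floor = 182.4 / 804.6 = 0.227.

μ_min ≈ 0.227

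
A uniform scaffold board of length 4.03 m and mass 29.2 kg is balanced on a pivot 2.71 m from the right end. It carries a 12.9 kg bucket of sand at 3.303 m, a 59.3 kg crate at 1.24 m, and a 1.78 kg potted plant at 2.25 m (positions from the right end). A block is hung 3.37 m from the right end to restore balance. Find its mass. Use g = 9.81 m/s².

Sum moments about the pivot (at 2.71 m from the right end) (the support reaction has zero arm there).
Beam weight: 29.2 × 9.81 = 286.5 N down at 2.015 m → arm 0.695 m, τ = 286.5 × 0.695 = 199.1 N·m clockwise.
Bucket of sand: 12.9 × 9.81 = 126.5 N down at 3.303 m → arm 0.593 m, τ = 126.5 × 0.593 = 75.01 N·m counterclockwise.
Crate: 59.3 × 9.81 = 581.7 N down at 1.24 m → arm 1.47 m, τ = 581.7 × 1.47 = 855.1 N·m clockwise.
Potted plant: 1.78 × 9.81 = 17.46 N down at 2.25 m → arm 0.46 m, τ = 17.46 × 0.46 = 8.032 N·m clockwise.
Net moment of known loads = 987.2 N·m clockwise.
An unknown mass m at 3.37 m has arm 0.66 m; its moment is m·g·0.66 counterclockwise.
Setting net torque to zero: m × 9.81 × 0.66 = 987.2 → m = 987.2 / (9.81 × 0.66) = 152 kg.

m ≈ 152 kg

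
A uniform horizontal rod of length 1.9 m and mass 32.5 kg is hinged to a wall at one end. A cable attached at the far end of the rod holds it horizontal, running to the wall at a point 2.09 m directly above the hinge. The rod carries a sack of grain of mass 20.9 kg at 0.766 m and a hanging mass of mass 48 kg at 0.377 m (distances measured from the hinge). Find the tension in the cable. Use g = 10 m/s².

T ≈ 462 N

Take moments about the hinge.
Beam weight: 32.5 × 10 = 325 N down at 0.95 m → arm 0.95 m, τ = 325 × 0.95 = 308.8 N·m clockwise.
Sack of grain: 20.9 × 10 = 209 N down at 0.766 m → arm 0.766 m, τ = 209 × 0.766 = 160.1 N·m clockwise.
Hanging mass: 48 × 10 = 480 N down at 0.377 m → arm 0.377 m, τ = 480 × 0.377 = 181 N·m clockwise.
Total clockwise load moment = 649.9 N·m.
The cable tension T acts at 1.9 m; only its component perpendicular to the rod, T sinθ, produces torque. sinθ = h/√(h²+d²) = 2.09/√(2.09²+1.9²) = 0.7399.
For rotational equilibrium, T × 1.9 × 0.7399 = 649.9, so T = 649.9 / 1.406 = 462 N.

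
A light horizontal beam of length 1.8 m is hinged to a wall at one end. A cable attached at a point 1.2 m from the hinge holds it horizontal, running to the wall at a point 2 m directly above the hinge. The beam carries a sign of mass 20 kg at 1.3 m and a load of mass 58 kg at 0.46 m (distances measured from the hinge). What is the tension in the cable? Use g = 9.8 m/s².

T ≈ 502 N

Taking torques about the hinge:
Sign: 20 × 9.8 = 196 N down at 1.3 m → arm 1.3 m, τ = 196 × 1.3 = 254.8 N·m clockwise.
Load: 58 × 9.8 = 568.4 N down at 0.46 m → arm 0.46 m, τ = 568.4 × 0.46 = 261.5 N·m clockwise.
Total clockwise load moment = 516.3 N·m.
The cable tension T acts at 1.2 m; only its component perpendicular to the beam, T sinθ, produces torque. sinθ = h/√(h²+d²) = 2/√(2²+1.2²) = 0.8575.
Στ = 0 ⇒ T × 1.2 × 0.8575 = 516.3 ⇒ T = 516.3 / 1.029 = 502 N.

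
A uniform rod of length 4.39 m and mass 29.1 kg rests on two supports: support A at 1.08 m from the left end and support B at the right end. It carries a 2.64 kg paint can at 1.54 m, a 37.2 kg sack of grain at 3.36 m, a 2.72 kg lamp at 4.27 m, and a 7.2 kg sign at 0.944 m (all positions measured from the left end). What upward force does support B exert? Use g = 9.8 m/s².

About support A:
Beam weight: 29.1 × 9.8 = 285.2 N down at 2.195 m → arm 1.115 m, τ = 285.2 × 1.115 = 318 N·m clockwise.
Paint can: 2.64 × 9.8 = 25.87 N down at 1.54 m → arm 0.46 m, τ = 25.87 × 0.46 = 11.9 N·m clockwise.
Sack of grain: 37.2 × 9.8 = 364.6 N down at 3.36 m → arm 2.28 m, τ = 364.6 × 2.28 = 831.3 N·m clockwise.
Lamp: 2.72 × 9.8 = 26.66 N down at 4.27 m → arm 3.19 m, τ = 26.66 × 3.19 = 85.05 N·m clockwise.
Sign: 7.2 × 9.8 = 70.56 N down at 0.944 m → arm 0.136 m, τ = 70.56 × 0.136 = 9.596 N·m counterclockwise.
Net load moment about support A = 1237 N·m clockwise.
Reaction R at support B is upward at 4.39 m, arm 3.31 m → moment R × 3.31 counterclockwise.
For rotational equilibrium, R × 3.31 = 1237, so R = 374 N.

R_B ≈ 374 N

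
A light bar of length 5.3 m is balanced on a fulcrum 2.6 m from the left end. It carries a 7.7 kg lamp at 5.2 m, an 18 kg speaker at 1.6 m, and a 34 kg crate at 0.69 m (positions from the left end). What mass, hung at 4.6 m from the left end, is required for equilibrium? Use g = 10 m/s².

About the fulcrum (at 2.6 m from the left end):
Lamp: 7.7 × 10 = 77 N down at 5.2 m → arm 2.6 m, τ = 77 × 2.6 = 200.2 N·m clockwise.
Speaker: 18 × 10 = 180 N down at 1.6 m → arm 1 m, τ = 180 × 1 = 180 N·m counterclockwise.
Crate: 34 × 10 = 340 N down at 0.69 m → arm 1.91 m, τ = 340 × 1.91 = 649.4 N·m counterclockwise.
Net moment of known loads = 629.2 N·m counterclockwise.
An unknown mass m at 4.6 m has arm 2 m; its moment is m·g·2 clockwise.
Balancing moments: m × 10 × 2 = 629.2, giving m = 629.2 / (10 × 2) = 31.5 kg.

m ≈ 31.5 kg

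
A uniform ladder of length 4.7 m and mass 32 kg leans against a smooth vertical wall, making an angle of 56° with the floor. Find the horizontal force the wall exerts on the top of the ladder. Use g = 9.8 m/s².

Choose the foot of the ladder as the axis so the floor normal and friction both act there and drop out.
Ladder weight 32×9.8 = 313.6 N acts at 2.35 m along the ladder; its horizontal arm is 2.35·cos56° = 1.314 m → τ = 412.1 N·m clockwise.
Wall normal N acts horizontally at the top; its moment arm is the height L sinθ = 4.7·sin56° = 3.896 m, counterclockwise.
Setting net torque to zero: N × 3.896 = 412.1 → N = 106 N.

N_wall ≈ 106 N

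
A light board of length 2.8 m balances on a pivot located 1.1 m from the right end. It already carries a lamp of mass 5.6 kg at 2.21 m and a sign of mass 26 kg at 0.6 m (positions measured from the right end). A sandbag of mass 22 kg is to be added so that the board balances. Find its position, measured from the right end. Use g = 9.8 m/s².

x ≈ 1.41 m from the right end

Sum moments about the pivot (at 1.1 m from the right end) (the support reaction has zero arm there).
Lamp: 5.6 × 9.8 = 54.88 N down at 2.21 m → arm 1.11 m, τ = 54.88 × 1.11 = 60.92 N·m counterclockwise.
Sign: 26 × 9.8 = 254.8 N down at 0.6 m → arm 0.5 m, τ = 254.8 × 0.5 = 127.4 N·m clockwise.
Net moment of existing loads = 66.48 N·m clockwise.
The sandbag weighs 22 × 9.8 = 215.6 N and must supply an equal counterclockwise moment, so its lever arm about the pivot is 66.48 / 215.6 = 0.308 m.
That puts it at 1.1 + 0.308 = 1.41 m from the right end.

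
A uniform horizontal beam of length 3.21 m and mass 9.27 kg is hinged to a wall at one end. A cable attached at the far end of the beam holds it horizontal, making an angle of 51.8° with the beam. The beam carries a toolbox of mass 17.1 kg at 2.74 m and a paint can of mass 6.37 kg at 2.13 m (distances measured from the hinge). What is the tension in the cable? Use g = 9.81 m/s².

T ≈ 293 N

Sum moments about the hinge (the unknown hinge reaction has zero arm there).
Beam weight: 9.27 × 9.81 = 90.94 N down at 1.605 m → arm 1.605 m, τ = 90.94 × 1.605 = 146 N·m clockwise.
Toolbox: 17.1 × 9.81 = 167.8 N down at 2.74 m → arm 2.74 m, τ = 167.8 × 2.74 = 459.8 N·m clockwise.
Paint can: 6.37 × 9.81 = 62.49 N down at 2.13 m → arm 2.13 m, τ = 62.49 × 2.13 = 133.1 N·m clockwise.
Total clockwise load moment = 738.9 N·m.
The cable tension T acts at 3.21 m; only its component perpendicular to the beam, T sinθ, produces torque. sin 51.8° = 0.7859.
For rotational equilibrium, T × 3.21 × 0.7859 = 738.9, so T = 738.9 / 2.523 = 293 N.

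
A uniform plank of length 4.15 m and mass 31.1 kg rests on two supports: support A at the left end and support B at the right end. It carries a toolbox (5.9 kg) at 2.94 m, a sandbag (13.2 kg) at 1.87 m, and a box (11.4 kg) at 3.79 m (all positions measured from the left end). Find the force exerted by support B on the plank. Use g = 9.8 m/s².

Sum moments about support A (its reaction then has zero moment arm).
Beam weight: 31.1 × 9.8 = 304.8 N down at 2.075 m → arm 2.075 m, τ = 304.8 × 2.075 = 632.5 N·m clockwise.
Toolbox: 5.9 × 9.8 = 57.82 N down at 2.94 m → arm 2.94 m, τ = 57.82 × 2.94 = 170 N·m clockwise.
Sandbag: 13.2 × 9.8 = 129.4 N down at 1.87 m → arm 1.87 m, τ = 129.4 × 1.87 = 242 N·m clockwise.
Box: 11.4 × 9.8 = 111.7 N down at 3.79 m → arm 3.79 m, τ = 111.7 × 3.79 = 423.3 N·m clockwise.
Net load moment about support A = 1468 N·m clockwise.
Reaction R at support B is upward at 4.15 m, arm 4.15 m → moment R × 4.15 counterclockwise.
Setting net torque to zero: R × 4.15 = 1468 → R = 354 N.

R_B ≈ 354 N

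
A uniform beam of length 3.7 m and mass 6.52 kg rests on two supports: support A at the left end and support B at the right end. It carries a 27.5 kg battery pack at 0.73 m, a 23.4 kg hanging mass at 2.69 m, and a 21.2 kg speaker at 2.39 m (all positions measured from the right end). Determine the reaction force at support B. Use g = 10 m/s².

Take moments about support A.
Beam weight: 6.52 × 10 = 65.2 N down at 1.85 m → arm 1.85 m, τ = 65.2 × 1.85 = 120.6 N·m clockwise.
Battery pack: 27.5 × 10 = 275 N down at 0.73 m → arm 2.97 m, τ = 275 × 2.97 = 816.8 N·m clockwise.
Hanging mass: 23.4 × 10 = 234 N down at 2.69 m → arm 1.01 m, τ = 234 × 1.01 = 236.3 N·m clockwise.
Speaker: 21.2 × 10 = 212 N down at 2.39 m → arm 1.31 m, τ = 212 × 1.31 = 277.7 N·m clockwise.
Net load moment about support A = 1451 N·m clockwise.
Reaction R at support B is upward at 0 m, arm 3.7 m → moment R × 3.7 counterclockwise.
Balancing moments: R × 3.7 = 1451, giving R = 392 N.

R_B ≈ 392 N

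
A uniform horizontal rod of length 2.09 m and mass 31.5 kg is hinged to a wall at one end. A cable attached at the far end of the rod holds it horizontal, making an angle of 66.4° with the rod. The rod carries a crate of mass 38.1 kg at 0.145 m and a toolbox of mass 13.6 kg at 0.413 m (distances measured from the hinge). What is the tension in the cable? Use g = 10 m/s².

T ≈ 230 N

Sum moments about the hinge (the unknown hinge reaction has zero arm there).
Beam weight: 31.5 × 10 = 315 N down at 1.045 m → arm 1.045 m, τ = 315 × 1.045 = 329.2 N·m clockwise.
Crate: 38.1 × 10 = 381 N down at 0.145 m → arm 0.145 m, τ = 381 × 0.145 = 55.24 N·m clockwise.
Toolbox: 13.6 × 10 = 136 N down at 0.413 m → arm 0.413 m, τ = 136 × 0.413 = 56.17 N·m clockwise.
Total clockwise load moment = 440.6 N·m.
The cable tension T acts at 2.09 m; only its component perpendicular to the rod, T sinθ, produces torque. sin 66.4° = 0.9164.
Στ = 0 ⇒ T × 2.09 × 0.9164 = 440.6 ⇒ T = 440.6 / 1.915 = 230 N.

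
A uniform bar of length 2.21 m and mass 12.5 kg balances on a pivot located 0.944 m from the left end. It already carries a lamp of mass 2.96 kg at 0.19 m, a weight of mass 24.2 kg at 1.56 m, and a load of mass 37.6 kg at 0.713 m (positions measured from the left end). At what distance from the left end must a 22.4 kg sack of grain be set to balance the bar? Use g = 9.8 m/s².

x ≈ 0.676 m from the left end

Sum moments about the pivot (at 0.944 m from the left end) (the support reaction has zero arm there).
Beam weight: 12.5 × 9.8 = 122.5 N down at 1.105 m → arm 0.161 m, τ = 122.5 × 0.161 = 19.72 N·m clockwise.
Lamp: 2.96 × 9.8 = 29.01 N down at 0.19 m → arm 0.754 m, τ = 29.01 × 0.754 = 21.87 N·m counterclockwise.
Weight: 24.2 × 9.8 = 237.2 N down at 1.56 m → arm 0.616 m, τ = 237.2 × 0.616 = 146.1 N·m clockwise.
Load: 37.6 × 9.8 = 368.5 N down at 0.713 m → arm 0.231 m, τ = 368.5 × 0.231 = 85.12 N·m counterclockwise.
Net moment of existing loads = 58.83 N·m clockwise.
The sack of grain weighs 22.4 × 9.8 = 219.5 N and must supply an equal counterclockwise moment, so its lever arm about the pivot is 58.83 / 219.5 = 0.268 m.
That puts it at 0.944 − 0.268 = 0.676 m from the left end.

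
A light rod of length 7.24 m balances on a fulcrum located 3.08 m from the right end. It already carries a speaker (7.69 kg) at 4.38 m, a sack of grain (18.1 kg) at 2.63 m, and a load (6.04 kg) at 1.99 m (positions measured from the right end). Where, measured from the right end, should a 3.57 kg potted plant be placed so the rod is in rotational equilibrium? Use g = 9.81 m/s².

x ≈ 4.41 m from the right end

Choose the fulcrum (at 3.08 m from the right end) as the axis so the support reaction has zero arm there.
Speaker: 7.69 × 9.81 = 75.44 N down at 4.38 m → arm 1.3 m, τ = 75.44 × 1.3 = 98.07 N·m counterclockwise.
Sack of grain: 18.1 × 9.81 = 177.6 N down at 2.63 m → arm 0.45 m, τ = 177.6 × 0.45 = 79.92 N·m clockwise.
Load: 6.04 × 9.81 = 59.25 N down at 1.99 m → arm 1.09 m, τ = 59.25 × 1.09 = 64.58 N·m clockwise.
Net moment of existing loads = 46.43 N·m clockwise.
The potted plant weighs 3.57 × 9.81 = 35.02 N and must supply an equal counterclockwise moment, so its lever arm about the fulcrum is 46.43 / 35.02 = 1.33 m.
That puts it at 3.08 + 1.33 = 4.41 m from the right end.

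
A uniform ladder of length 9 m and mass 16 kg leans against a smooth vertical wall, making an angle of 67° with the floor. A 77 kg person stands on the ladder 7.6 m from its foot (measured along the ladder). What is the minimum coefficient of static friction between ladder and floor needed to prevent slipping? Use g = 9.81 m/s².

μ_min ≈ 0.333

About the foot of the ladder:
Ladder weight 16×9.81 = 157 N acts at 4.5 m along the ladder; its horizontal arm is 4.5·cos67° = 1.758 m → τ = 276 N·m clockwise.
Person: 77×9.81 = 755.4 N at 7.6 m → arm 2.97 m → τ = 2244 N·m clockwise.
Wall normal N acts horizontally at the top; its moment arm is the height L sinθ = 9·sin67° = 8.285 m, counterclockwise.
Στ = 0 ⇒ N × 8.285 = 2520 ⇒ N = 304.2 N.
ΣFx = 0 ⇒ f = N_wall = 304.2 N. ΣFy = 0 ⇒ N_floor = 912.4 N.
μ_min = f / N_floor = 304.2 / 912.4 = 0.333.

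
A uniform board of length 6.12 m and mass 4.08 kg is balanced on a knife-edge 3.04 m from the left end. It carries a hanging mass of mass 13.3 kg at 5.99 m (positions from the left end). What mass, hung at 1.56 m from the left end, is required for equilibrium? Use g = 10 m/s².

Take moments about the knife-edge (at 3.04 m from the left end).
Beam weight: 4.08 × 10 = 40.8 N down at 3.06 m → arm 0.02 m, τ = 40.8 × 0.02 = 0.816 N·m clockwise.
Hanging mass: 13.3 × 10 = 133 N down at 5.99 m → arm 2.95 m, τ = 133 × 2.95 = 392.4 N·m clockwise.
Net moment of known loads = 393.2 N·m clockwise.
An unknown mass m at 1.56 m has arm 1.48 m; its moment is m·g·1.48 counterclockwise.
Balancing moments: m × 10 × 1.48 = 393.2, giving m = 393.2 / (10 × 1.48) = 26.6 kg.

m ≈ 26.6 kg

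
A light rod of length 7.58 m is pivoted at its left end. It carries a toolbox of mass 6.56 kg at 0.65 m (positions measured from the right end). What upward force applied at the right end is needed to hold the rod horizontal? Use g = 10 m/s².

F ≈ 60 N

Choose the left end as the axis so the unknown pivot reaction has zero arm there.
Toolbox: 6.56 × 10 = 65.6 N down at 0.65 m → arm 6.93 m, τ = 65.6 × 6.93 = 454.6 N·m clockwise.
Net moment of the loads = 454.6 N·m clockwise.
The upward force F acts at the right end, arm 7.58 m, giving F × 7.58 counterclockwise.
Balancing moments: F × 7.58 = 454.6, giving F = 454.6 / 7.58 = 60 N.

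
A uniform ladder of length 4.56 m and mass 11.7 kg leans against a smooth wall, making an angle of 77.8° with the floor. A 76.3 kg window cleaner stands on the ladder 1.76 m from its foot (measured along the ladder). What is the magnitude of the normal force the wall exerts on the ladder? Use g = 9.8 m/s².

N_wall ≈ 74.8 N

Take moments about the foot of the ladder.
Ladder weight 11.7×9.8 = 114.7 N acts at 2.28 m along the ladder; its horizontal arm is 2.28·cos77.8° = 0.4818 m → τ = 55.26 N·m clockwise.
Window cleaner: 76.3×9.8 = 747.7 N at 1.76 m → arm 0.3719 m → τ = 278.1 N·m clockwise.
Wall normal N acts horizontally at the top; its moment arm is the height L sinθ = 4.56·sin77.8° = 4.457 m, counterclockwise.
Setting net torque to zero: N × 4.457 = 333.4 → N = 74.8 N.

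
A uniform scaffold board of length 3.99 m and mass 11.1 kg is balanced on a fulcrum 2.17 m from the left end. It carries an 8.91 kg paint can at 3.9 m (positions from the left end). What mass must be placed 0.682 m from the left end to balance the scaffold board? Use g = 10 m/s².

Take moments about the fulcrum (at 2.17 m from the left end).
Beam weight: 11.1 × 10 = 111 N down at 1.995 m → arm 0.175 m, τ = 111 × 0.175 = 19.42 N·m counterclockwise.
Paint can: 8.91 × 10 = 89.1 N down at 3.9 m → arm 1.73 m, τ = 89.1 × 1.73 = 154.1 N·m clockwise.
Net moment of known loads = 134.7 N·m clockwise.
An unknown mass m at 0.682 m has arm 1.488 m; its moment is m·g·1.488 counterclockwise.
For rotational equilibrium, m × 10 × 1.488 = 134.7, so m = 134.7 / (10 × 1.488) = 9.05 kg.

m ≈ 9.05 kg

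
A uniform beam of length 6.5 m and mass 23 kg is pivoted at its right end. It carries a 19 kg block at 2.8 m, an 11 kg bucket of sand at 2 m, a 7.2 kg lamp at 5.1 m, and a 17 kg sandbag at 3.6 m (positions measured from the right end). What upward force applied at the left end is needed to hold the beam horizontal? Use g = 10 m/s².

Sum moments about the right end (the unknown pivot reaction has zero arm there).
Beam weight: 23 × 10 = 230 N down at 3.25 m → arm 3.25 m, τ = 230 × 3.25 = 747.5 N·m counterclockwise.
Block: 19 × 10 = 190 N down at 2.8 m → arm 2.8 m, τ = 190 × 2.8 = 532 N·m counterclockwise.
Bucket of sand: 11 × 10 = 110 N down at 2 m → arm 2 m, τ = 110 × 2 = 220 N·m counterclockwise.
Lamp: 7.2 × 10 = 72 N down at 5.1 m → arm 5.1 m, τ = 72 × 5.1 = 367.2 N·m counterclockwise.
Sandbag: 17 × 10 = 170 N down at 3.6 m → arm 3.6 m, τ = 170 × 3.6 = 612 N·m counterclockwise.
Net moment of the loads = 2479 N·m counterclockwise.
The upward force F acts at the left end, arm 6.5 m, giving F × 6.5 clockwise.
Setting net torque to zero: F × 6.5 = 2479 → F = 2479 / 6.5 = 381 N.

F ≈ 381 N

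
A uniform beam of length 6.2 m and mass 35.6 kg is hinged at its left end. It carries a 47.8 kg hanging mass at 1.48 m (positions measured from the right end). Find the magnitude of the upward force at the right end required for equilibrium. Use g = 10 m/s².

F ≈ 542 N

Taking torques about the left end:
Beam weight: 35.6 × 10 = 356 N down at 3.1 m → arm 3.1 m, τ = 356 × 3.1 = 1104 N·m clockwise.
Hanging mass: 47.8 × 10 = 478 N down at 1.48 m → arm 4.72 m, τ = 478 × 4.72 = 2256 N·m clockwise.
Net moment of the loads = 3360 N·m clockwise.
The upward force F acts at the right end, arm 6.2 m, giving F × 6.2 counterclockwise.
Setting net torque to zero: F × 6.2 = 3360 → F = 3360 / 6.2 = 542 N.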